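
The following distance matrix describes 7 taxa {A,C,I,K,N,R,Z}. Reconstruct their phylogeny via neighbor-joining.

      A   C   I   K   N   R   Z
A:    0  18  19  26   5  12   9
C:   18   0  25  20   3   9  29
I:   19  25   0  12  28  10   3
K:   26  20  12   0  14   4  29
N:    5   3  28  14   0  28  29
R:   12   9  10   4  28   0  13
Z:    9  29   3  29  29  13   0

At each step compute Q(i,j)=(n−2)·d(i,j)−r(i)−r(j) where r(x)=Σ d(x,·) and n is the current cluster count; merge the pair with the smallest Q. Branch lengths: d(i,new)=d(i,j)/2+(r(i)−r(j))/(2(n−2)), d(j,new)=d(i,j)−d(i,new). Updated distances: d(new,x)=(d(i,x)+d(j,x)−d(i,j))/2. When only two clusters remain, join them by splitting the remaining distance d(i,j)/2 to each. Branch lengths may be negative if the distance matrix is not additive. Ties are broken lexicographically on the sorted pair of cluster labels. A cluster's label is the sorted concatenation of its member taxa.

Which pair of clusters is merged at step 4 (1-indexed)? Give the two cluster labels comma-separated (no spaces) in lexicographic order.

1. join C+N (d=3, Q=-196) ⇒ CN; edges |C|=6/5, |N|=9/5
  updated: d(A,CN)=10, d(CN,I)=25, d(CN,K)=31/2, d(CN,R)=17, d(CN,Z)=55/2
2. join I+Z (d=3, Q=-277/2) ⇒ IZ; edges |I|=-1/16, |Z|=49/16
  updated: d(A,IZ)=25/2, d(CN,IZ)=99/4, d(IZ,K)=19, d(IZ,R)=10
3. join A+CN (d=10, Q=-391/4) ⇒ ACN; edges |A|=31/8, |CN|=49/8
  updated: d(ACN,IZ)=109/8, d(ACN,K)=63/4, d(ACN,R)=19/2
4. join ACN+IZ (d=109/8, Q=-217/4) ⇒ ACINZ; edges |ACN|=47/8, |IZ|=31/4
  updated: d(ACINZ,K)=169/16, d(ACINZ,R)=47/16
5. join ACINZ+K (d=169/16, Q=-35/2) ⇒ ACIKNZ; edges |ACINZ|=19/4, |K|=93/16
  updated: d(ACIKNZ,R)=-29/16
6. join ACIKNZ+R (d=-29/16) ⇒ ACIKNRZ; edges |ACIKNZ|=-29/32, |R|=-29/32
final tree: ((((A:31/8,(C:6/5,N:9/5):49/8):47/8,(I:-1/16,Z:49/16):31/4):19/4,K:93/16):-29/32,R:-29/32)
total length: 307/8

ACN,IZ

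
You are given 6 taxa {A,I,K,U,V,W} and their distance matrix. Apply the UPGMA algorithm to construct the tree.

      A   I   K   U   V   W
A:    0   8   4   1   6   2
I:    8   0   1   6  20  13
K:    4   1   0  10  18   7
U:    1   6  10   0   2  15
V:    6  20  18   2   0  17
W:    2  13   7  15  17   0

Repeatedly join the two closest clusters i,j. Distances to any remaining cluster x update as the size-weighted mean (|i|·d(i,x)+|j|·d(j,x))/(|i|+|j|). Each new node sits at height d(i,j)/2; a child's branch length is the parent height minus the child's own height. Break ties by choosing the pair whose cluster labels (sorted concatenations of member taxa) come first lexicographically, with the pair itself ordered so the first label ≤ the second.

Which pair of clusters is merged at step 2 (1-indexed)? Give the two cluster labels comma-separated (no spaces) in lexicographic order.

I,K

1. join A+U (d=1) ⇒ AU; edges |A|=1/2, |U|=1/2
  updated: d(AU,I)=7, d(AU,K)=7, d(AU,V)=4, d(AU,W)=17/2
2. join I+K (d=1) ⇒ IK; edges |I|=1/2, |K|=1/2
  updated: d(AU,IK)=7, d(IK,V)=19, d(IK,W)=10
3. join AU+V (d=4) ⇒ AUV; edges |AU|=3/2, |V|=2
  updated: d(AUV,IK)=11, d(AUV,W)=34/3
4. join IK+W (d=10) ⇒ IKW; edges |IK|=9/2, |W|=5
  updated: d(AUV,IKW)=100/9
5. join AUV+IKW (d=100/9) ⇒ AIKUVW; edges |AUV|=32/9, |IKW|=5/9
final tree: (((A:1/2,U:1/2):3/2,V:2):32/9,((I:1/2,K:1/2):9/2,W:5):5/9)
total length: 172/9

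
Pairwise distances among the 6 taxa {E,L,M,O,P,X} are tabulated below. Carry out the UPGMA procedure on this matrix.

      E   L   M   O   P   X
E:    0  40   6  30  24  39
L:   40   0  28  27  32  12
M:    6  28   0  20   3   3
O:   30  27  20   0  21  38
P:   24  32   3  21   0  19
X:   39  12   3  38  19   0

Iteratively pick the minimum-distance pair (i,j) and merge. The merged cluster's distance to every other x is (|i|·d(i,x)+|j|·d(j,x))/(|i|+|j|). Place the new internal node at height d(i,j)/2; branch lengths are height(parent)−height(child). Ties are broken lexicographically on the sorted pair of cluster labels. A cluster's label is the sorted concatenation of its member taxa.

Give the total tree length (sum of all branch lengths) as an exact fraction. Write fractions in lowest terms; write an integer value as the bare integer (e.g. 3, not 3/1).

477/8

step 1: merge (M,P) at d=3; branch lengths M→3/2, P→3/2; new cluster MP
  updated: d(E,MP)=15, d(L,MP)=30, d(MP,O)=41/2, d(MP,X)=11
step 2: merge (MP,X) at d=11; branch lengths MP→4, X→11/2; new cluster MPX
  updated: d(E,MPX)=23, d(L,MPX)=24, d(MPX,O)=79/3
step 3: merge (E,MPX) at d=23; branch lengths E→23/2, MPX→6; new cluster EMPX
  updated: d(EMPX,L)=28, d(EMPX,O)=109/4
step 4: merge (L,O) at d=27; branch lengths L→27/2, O→27/2; new cluster LO
  updated: d(EMPX,LO)=221/8
step 5: merge (EMPX,LO) at d=221/8; branch lengths EMPX→37/16, LO→5/16; new cluster ELMOPX
final tree: ((E:23/2,((M:3/2,P:3/2):4,X:11/2):6):37/16,(L:27/2,O:27/2):5/16)
total length: 477/8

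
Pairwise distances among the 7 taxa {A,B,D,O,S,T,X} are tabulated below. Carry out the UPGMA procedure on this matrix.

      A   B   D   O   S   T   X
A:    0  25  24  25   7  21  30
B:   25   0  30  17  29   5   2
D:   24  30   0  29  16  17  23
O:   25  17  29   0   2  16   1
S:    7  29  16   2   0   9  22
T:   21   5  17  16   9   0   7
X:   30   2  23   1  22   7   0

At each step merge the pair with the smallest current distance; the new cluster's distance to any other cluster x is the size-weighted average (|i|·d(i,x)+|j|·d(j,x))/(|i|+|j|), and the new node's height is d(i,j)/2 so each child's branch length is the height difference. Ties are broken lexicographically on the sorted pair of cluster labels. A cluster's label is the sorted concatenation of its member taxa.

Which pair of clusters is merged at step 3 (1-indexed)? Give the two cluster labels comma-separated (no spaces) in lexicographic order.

step 1: merge (O,X) at d=1; branch lengths O→1/2, X→1/2; new cluster OX
  updated: d(A,OX)=55/2, d(B,OX)=19/2, d(D,OX)=26, d(OX,S)=12, d(OX,T)=23/2
step 2: merge (B,T) at d=5; branch lengths B→5/2, T→5/2; new cluster BT
  updated: d(A,BT)=23, d(BT,D)=47/2, d(BT,OX)=21/2, d(BT,S)=19
step 3: merge (A,S) at d=7; branch lengths A→7/2, S→7/2; new cluster AS
  updated: d(AS,BT)=21, d(AS,D)=20, d(AS,OX)=79/4
step 4: merge (BT,OX) at d=21/2; branch lengths BT→11/4, OX→19/4; new cluster BOTX
  updated: d(AS,BOTX)=163/8, d(BOTX,D)=99/4
step 5: merge (AS,D) at d=20; branch lengths AS→13/2, D→10; new cluster ADS
  updated: d(ADS,BOTX)=131/6
step 6: merge (ADS,BOTX) at d=131/6; branch lengths ADS→11/12, BOTX→17/3; new cluster ABDOSTX
final tree: (((A:7/2,S:7/2):13/2,D:10):11/12,((B:5/2,T:5/2):11/4,(O:1/2,X:1/2):19/4):17/3)
total length: 523/12

A,S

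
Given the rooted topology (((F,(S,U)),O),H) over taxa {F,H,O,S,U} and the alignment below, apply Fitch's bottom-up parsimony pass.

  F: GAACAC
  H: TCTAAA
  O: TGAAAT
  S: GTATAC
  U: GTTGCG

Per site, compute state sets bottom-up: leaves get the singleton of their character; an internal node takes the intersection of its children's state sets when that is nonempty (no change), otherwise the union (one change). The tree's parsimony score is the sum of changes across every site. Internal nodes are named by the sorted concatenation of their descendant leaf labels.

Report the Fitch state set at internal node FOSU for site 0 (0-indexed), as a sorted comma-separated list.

site 0, node SU: S={G} ∩ U={G} → {G} (+0)
site 0, node FSU: F={G} ∩ SU={G} → {G} (+0)
site 0, node FOSU: FSU={G} ∪ O={T} → {G,T} (+1)
site 0, node FHOSU: FOSU={G,T} ∩ H={T} → {T} (+0)
site 1, node SU: S={T} ∩ U={T} → {T} (+0)
site 1, node FSU: F={A} ∪ SU={T} → {A,T} (+1)
site 1, node FOSU: FSU={A,T} ∪ O={G} → {A,G,T} (+1)
site 1, node FHOSU: FOSU={A,G,T} ∪ H={C} → {A,C,G,T} (+1)
site 2, node SU: S={A} ∪ U={T} → {A,T} (+1)
site 2, node FSU: F={A} ∩ SU={A,T} → {A} (+0)
site 2, node FOSU: FSU={A} ∩ O={A} → {A} (+0)
site 2, node FHOSU: FOSU={A} ∪ H={T} → {A,T} (+1)
site 3, node SU: S={T} ∪ U={G} → {G,T} (+1)
site 3, node FSU: F={C} ∪ SU={G,T} → {C,G,T} (+1)
site 3, node FOSU: FSU={C,G,T} ∪ O={A} → {A,C,G,T} (+1)
site 3, node FHOSU: FOSU={A,C,G,T} ∩ H={A} → {A} (+0)
site 4, node SU: S={A} ∪ U={C} → {A,C} (+1)
site 4, node FSU: F={A} ∩ SU={A,C} → {A} (+0)
site 4, node FOSU: FSU={A} ∩ O={A} → {A} (+0)
site 4, node FHOSU: FOSU={A} ∩ H={A} → {A} (+0)
site 5, node SU: S={C} ∪ U={G} → {C,G} (+1)
site 5, node FSU: F={C} ∩ SU={C,G} → {C} (+0)
site 5, node FOSU: FSU={C} ∪ O={T} → {C,T} (+1)
site 5, node FHOSU: FOSU={C,T} ∪ H={A} → {A,C,T} (+1)
per-site changes: [1, 3, 2, 3, 1, 3]; total = 13

G,T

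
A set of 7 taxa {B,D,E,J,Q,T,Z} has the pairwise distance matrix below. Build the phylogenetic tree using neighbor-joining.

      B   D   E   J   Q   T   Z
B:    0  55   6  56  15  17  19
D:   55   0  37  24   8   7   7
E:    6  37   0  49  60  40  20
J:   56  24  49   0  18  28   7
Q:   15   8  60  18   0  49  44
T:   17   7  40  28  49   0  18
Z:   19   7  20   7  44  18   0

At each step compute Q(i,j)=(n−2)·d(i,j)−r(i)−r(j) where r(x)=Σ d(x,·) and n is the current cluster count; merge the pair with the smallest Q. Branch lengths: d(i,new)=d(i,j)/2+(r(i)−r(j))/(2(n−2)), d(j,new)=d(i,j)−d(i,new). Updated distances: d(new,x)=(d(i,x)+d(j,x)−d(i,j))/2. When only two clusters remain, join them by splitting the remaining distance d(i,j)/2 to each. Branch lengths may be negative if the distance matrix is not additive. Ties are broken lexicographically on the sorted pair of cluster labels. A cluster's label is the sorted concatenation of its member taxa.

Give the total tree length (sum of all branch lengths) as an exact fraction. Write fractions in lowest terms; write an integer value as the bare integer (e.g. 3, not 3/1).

2177/32

step 1: merge (B,E) at d=6, Q=-350; branch lengths B→-7/5, E→37/5; new cluster BE
  updated: d(BE,D)=43, d(BE,J)=99/2, d(BE,Q)=69/2, d(BE,T)=51/2, d(BE,Z)=33/2
step 2: merge (D,Q) at d=8, Q=-421/2; branch lengths D→-65/16, Q→193/16; new cluster DQ
  updated: d(BE,DQ)=139/4, d(DQ,J)=17, d(DQ,T)=24, d(DQ,Z)=43/2
step 3: merge (DQ,J) at d=17, Q=-591/4; branch lengths DQ→187/24, J→221/24; new cluster DJQ
  updated: d(BE,DJQ)=269/8, d(DJQ,T)=35/2, d(DJQ,Z)=23/4
step 4: merge (BE,T) at d=51/2, Q=-685/8; branch lengths BE→525/32, T→291/32; new cluster BET
  updated: d(BET,DJQ)=205/16, d(BET,Z)=9/2
step 5: merge (BET,DJQ) at d=205/16, Q=-369/16; branch lengths BET→185/32, DJQ→225/32; new cluster BDEJQT
  updated: d(BDEJQT,Z)=-41/32
step 6: merge (BDEJQT,Z) at d=-41/32; branch lengths BDEJQT→-41/64, Z→-41/64; new cluster BDEJQTZ
final tree: ((((B:-7/5,E:37/5):525/32,T:291/32):185/32,((D:-65/16,Q:193/16):187/24,J:221/24):225/32):-41/64,Z:-41/64)
total length: 2177/32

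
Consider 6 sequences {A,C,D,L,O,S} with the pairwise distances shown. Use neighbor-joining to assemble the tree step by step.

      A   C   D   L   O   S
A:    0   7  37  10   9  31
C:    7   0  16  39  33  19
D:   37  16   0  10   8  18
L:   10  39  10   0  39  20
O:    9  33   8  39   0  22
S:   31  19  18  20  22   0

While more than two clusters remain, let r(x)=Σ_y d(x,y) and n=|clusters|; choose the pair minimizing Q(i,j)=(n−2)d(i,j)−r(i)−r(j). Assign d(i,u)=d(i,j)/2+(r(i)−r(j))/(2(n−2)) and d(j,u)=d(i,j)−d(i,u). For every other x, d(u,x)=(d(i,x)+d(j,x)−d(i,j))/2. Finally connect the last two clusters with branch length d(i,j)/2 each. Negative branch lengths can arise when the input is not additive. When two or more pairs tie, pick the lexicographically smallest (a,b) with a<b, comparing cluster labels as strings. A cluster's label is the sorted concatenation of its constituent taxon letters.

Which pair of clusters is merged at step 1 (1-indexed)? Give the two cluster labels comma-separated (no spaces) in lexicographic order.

A,C

step 1: merge (A,C) at d=7, Q=-180; branch lengths A→1, C→6; new cluster AC
  updated: d(AC,D)=23, d(AC,L)=21, d(AC,O)=35/2, d(AC,S)=43/2
step 2: merge (D,O) at d=8, Q=-243/2; branch lengths D→-7/12, O→103/12; new cluster DO
  updated: d(AC,DO)=65/4, d(DO,L)=41/2, d(DO,S)=16
step 3: merge (AC,DO) at d=65/4, Q=-79; branch lengths AC→77/8, DO→53/8; new cluster ACDO
  updated: d(ACDO,L)=101/8, d(ACDO,S)=85/8
step 4: merge (ACDO,L) at d=101/8, Q=-173/4; branch lengths ACDO→13/8, L→11; new cluster ACDLO
  updated: d(ACDLO,S)=9
step 5: merge (ACDLO,S) at d=9; branch lengths ACDLO→9/2, S→9/2; new cluster ACDLOS
final tree: ((((A:1,C:6):77/8,(D:-7/12,O:103/12):53/8):13/8,L:11):9/2,S:9/2)
total length: 423/8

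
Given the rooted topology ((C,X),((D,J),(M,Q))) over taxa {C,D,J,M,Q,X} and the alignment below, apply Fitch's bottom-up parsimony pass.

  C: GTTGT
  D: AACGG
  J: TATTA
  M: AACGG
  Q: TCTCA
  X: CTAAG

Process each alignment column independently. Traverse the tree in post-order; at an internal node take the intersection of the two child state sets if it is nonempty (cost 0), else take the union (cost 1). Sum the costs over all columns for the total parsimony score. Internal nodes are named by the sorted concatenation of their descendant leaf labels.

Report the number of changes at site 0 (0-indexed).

4

site 0, node CX: C={G} ∪ X={C} → {C,G} (+1)
site 0, node DJ: D={A} ∪ J={T} → {A,T} (+1)
site 0, node MQ: M={A} ∪ Q={T} → {A,T} (+1)
site 0, node DJMQ: DJ={A,T} ∩ MQ={A,T} → {A,T} (+0)
site 0, node CDJMQX: CX={C,G} ∪ DJMQ={A,T} → {A,C,G,T} (+1)
site 1, node CX: C={T} ∩ X={T} → {T} (+0)
site 1, node DJ: D={A} ∩ J={A} → {A} (+0)
site 1, node MQ: M={A} ∪ Q={C} → {A,C} (+1)
site 1, node DJMQ: DJ={A} ∩ MQ={A,C} → {A} (+0)
site 1, node CDJMQX: CX={T} ∪ DJMQ={A} → {A,T} (+1)
site 2, node CX: C={T} ∪ X={A} → {A,T} (+1)
site 2, node DJ: D={C} ∪ J={T} → {C,T} (+1)
site 2, node MQ: M={C} ∪ Q={T} → {C,T} (+1)
site 2, node DJMQ: DJ={C,T} ∩ MQ={C,T} → {C,T} (+0)
site 2, node CDJMQX: CX={A,T} ∩ DJMQ={C,T} → {T} (+0)
site 3, node CX: C={G} ∪ X={A} → {A,G} (+1)
site 3, node DJ: D={G} ∪ J={T} → {G,T} (+1)
site 3, node MQ: M={G} ∪ Q={C} → {C,G} (+1)
site 3, node DJMQ: DJ={G,T} ∩ MQ={C,G} → {G} (+0)
site 3, node CDJMQX: CX={A,G} ∩ DJMQ={G} → {G} (+0)
site 4, node CX: C={T} ∪ X={G} → {G,T} (+1)
site 4, node DJ: D={G} ∪ J={A} → {A,G} (+1)
site 4, node MQ: M={G} ∪ Q={A} → {A,G} (+1)
site 4, node DJMQ: DJ={A,G} ∩ MQ={A,G} → {A,G} (+0)
site 4, node CDJMQX: CX={G,T} ∩ DJMQ={A,G} → {G} (+0)
per-site changes: [4, 2, 3, 3, 3]; total = 15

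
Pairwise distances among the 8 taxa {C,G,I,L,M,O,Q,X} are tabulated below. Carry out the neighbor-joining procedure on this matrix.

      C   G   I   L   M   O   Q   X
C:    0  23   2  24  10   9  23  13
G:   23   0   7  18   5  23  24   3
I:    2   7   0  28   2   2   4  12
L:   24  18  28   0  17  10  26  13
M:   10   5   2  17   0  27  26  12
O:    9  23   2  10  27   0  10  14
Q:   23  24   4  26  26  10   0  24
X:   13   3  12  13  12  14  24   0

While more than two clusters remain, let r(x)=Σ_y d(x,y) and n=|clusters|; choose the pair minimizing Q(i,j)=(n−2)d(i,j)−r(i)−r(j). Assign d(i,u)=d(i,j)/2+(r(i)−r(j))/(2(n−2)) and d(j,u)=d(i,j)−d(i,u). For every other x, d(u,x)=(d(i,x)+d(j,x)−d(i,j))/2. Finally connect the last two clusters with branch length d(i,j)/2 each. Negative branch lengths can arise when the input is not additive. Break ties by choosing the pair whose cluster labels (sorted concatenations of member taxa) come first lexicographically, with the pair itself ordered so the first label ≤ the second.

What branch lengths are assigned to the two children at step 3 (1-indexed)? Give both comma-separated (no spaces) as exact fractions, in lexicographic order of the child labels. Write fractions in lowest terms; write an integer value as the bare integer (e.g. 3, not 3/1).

iteration 1: select G,X (d=3, Q=-176); attach at lengths (5/2, 1/2); label the merged cluster GX
  updated: d(C,GX)=33/2, d(GX,I)=8, d(GX,L)=14, d(GX,M)=7, d(GX,O)=17, d(GX,Q)=45/2
iteration 2: select L,O (d=10, Q=-144); attach at lengths (47/5, 3/5); label the merged cluster LO
  updated: d(C,LO)=23/2, d(GX,LO)=21/2, d(I,LO)=10, d(LO,M)=17, d(LO,Q)=13
iteration 3: select GX,M (d=7, Q=-197/2); attach at lengths (61/16, 51/16); label the merged cluster GMX
  updated: d(C,GMX)=39/4, d(GMX,I)=3/2, d(GMX,LO)=41/4, d(GMX,Q)=83/4
iteration 4: select LO,Q (d=13, Q=-133/2); attach at lengths (23/6, 55/6); label the merged cluster LOQ
  updated: d(C,LOQ)=43/4, d(GMX,LOQ)=9, d(I,LOQ)=1/2
iteration 5: select C,GMX (d=39/4, Q=-93/4); attach at lengths (87/16, 69/16); label the merged cluster CGMX
  updated: d(CGMX,I)=-25/8, d(CGMX,LOQ)=5
iteration 6: select CGMX,I (d=-25/8, Q=-19/8); attach at lengths (11/16, -61/16); label the merged cluster CGIMX
  updated: d(CGIMX,LOQ)=69/16
iteration 7: select CGIMX,LOQ (d=69/16); attach at lengths (69/32, 69/32); label the merged cluster CGILMOQX
final tree: (((C:87/16,((G:5/2,X:1/2):61/16,M:51/16):69/16):11/16,I:-61/16):69/32,((L:47/5,O:3/5):23/6,Q:55/6):69/32)
total length: 703/16

61/16,51/16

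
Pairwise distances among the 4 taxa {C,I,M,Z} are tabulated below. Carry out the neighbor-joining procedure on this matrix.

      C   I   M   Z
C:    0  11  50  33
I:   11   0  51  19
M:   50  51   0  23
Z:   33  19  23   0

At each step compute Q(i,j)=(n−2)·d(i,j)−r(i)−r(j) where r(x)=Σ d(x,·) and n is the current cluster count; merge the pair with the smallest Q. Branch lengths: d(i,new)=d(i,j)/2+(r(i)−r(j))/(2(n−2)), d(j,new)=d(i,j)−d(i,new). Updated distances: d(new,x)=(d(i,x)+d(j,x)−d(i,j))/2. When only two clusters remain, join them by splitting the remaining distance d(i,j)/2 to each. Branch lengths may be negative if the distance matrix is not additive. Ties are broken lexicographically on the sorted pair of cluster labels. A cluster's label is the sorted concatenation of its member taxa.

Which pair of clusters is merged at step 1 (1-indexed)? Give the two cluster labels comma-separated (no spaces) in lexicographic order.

C,I

step 1: merge (C,I) at d=11, Q=-153; branch lengths C→35/4, I→9/4; new cluster CI
  updated: d(CI,M)=45, d(CI,Z)=41/2
step 2: merge (CI,M) at d=45, Q=-177/2; branch lengths CI→85/4, M→95/4; new cluster CIM
  updated: d(CIM,Z)=-3/4
step 3: merge (CIM,Z) at d=-3/4; branch lengths CIM→-3/8, Z→-3/8; new cluster CIMZ
final tree: (((C:35/4,I:9/4):85/4,M:95/4):-3/8,Z:-3/8)
total length: 221/4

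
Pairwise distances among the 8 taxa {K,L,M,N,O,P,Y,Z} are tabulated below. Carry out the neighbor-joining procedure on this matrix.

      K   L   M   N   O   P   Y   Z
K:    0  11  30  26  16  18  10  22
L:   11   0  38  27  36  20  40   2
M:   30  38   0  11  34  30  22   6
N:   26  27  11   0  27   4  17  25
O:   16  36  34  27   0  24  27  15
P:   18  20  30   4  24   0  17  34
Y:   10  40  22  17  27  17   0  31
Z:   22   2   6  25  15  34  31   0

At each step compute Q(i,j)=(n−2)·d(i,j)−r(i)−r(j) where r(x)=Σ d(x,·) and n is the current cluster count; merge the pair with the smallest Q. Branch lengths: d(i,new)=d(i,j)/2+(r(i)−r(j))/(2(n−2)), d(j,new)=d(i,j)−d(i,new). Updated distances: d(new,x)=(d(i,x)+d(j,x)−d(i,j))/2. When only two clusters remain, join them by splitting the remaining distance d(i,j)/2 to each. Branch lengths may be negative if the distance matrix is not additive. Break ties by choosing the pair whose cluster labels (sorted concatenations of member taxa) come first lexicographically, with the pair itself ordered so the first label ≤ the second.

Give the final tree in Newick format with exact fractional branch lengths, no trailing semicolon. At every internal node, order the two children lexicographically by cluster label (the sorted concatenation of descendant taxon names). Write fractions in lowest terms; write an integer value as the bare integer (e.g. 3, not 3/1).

step 1: merge (L,Z) at d=2, Q=-297; branch lengths L→17/4, Z→-9/4; new cluster LZ
  updated: d(K,LZ)=31/2, d(LZ,M)=21, d(LZ,N)=25, d(LZ,O)=49/2, d(LZ,P)=26, d(LZ,Y)=69/2
step 2: merge (N,P) at d=4, Q=-209; branch lengths N→11/10, P→29/10; new cluster NP
  updated: d(K,NP)=20, d(LZ,NP)=47/2, d(M,NP)=37/2, d(NP,O)=47/2, d(NP,Y)=15
step 3: merge (LZ,M) at d=21, Q=-321/2; branch lengths LZ→155/16, M→181/16; new cluster LMZ
  updated: d(K,LMZ)=49/4, d(LMZ,NP)=21/2, d(LMZ,O)=75/4, d(LMZ,Y)=71/4
step 4: merge (K,Y) at d=10, Q=-98; branch lengths K→37/12, Y→83/12; new cluster KY
  updated: d(KY,LMZ)=10, d(KY,NP)=25/2, d(KY,O)=33/2
step 5: merge (KY,O) at d=33/2, Q=-259/4; branch lengths KY→53/16, O→211/16; new cluster KOY
  updated: d(KOY,LMZ)=49/8, d(KOY,NP)=39/4
step 6: merge (KOY,LMZ) at d=49/8, Q=-211/8; branch lengths KOY→43/16, LMZ→55/16; new cluster KLMOYZ
  updated: d(KLMOYZ,NP)=113/16
step 7: merge (KLMOYZ,NP) at d=113/16; branch lengths KLMOYZ→113/32, NP→113/32; new cluster KLMNOPYZ
final tree: ((((K:37/12,Y:83/12):53/16,O:211/16):43/16,((L:17/4,Z:-9/4):155/16,M:181/16):55/16):113/32,(N:11/10,P:29/10):113/32)
total length: 1067/16

((((K:37/12,Y:83/12):53/16,O:211/16):43/16,((L:17/4,Z:-9/4):155/16,M:181/16):55/16):113/32,(N:11/10,P:29/10):113/32)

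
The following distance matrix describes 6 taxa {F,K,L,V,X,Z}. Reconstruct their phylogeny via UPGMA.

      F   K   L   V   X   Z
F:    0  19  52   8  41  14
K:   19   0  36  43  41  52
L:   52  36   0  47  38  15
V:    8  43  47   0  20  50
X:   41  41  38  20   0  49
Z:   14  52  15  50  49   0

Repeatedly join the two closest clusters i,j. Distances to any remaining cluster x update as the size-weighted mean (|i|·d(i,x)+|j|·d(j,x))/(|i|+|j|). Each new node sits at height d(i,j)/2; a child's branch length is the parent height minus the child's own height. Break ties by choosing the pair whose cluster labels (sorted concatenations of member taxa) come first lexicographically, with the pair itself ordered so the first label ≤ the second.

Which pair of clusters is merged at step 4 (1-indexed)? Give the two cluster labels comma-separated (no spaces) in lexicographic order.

1. join F+V (d=8) ⇒ FV; edges |F|=4, |V|=4
  updated: d(FV,K)=31, d(FV,L)=99/2, d(FV,X)=61/2, d(FV,Z)=32
2. join L+Z (d=15) ⇒ LZ; edges |L|=15/2, |Z|=15/2
  updated: d(FV,LZ)=163/4, d(K,LZ)=44, d(LZ,X)=87/2
3. join FV+X (d=61/2) ⇒ FVX; edges |FV|=45/4, |X|=61/4
  updated: d(FVX,K)=103/3, d(FVX,LZ)=125/3
4. join FVX+K (d=103/3) ⇒ FKVX; edges |FVX|=23/12, |K|=103/6
  updated: d(FKVX,LZ)=169/4
5. join FKVX+LZ (d=169/4) ⇒ FKLVXZ; edges |FKVX|=95/24, |LZ|=109/8
final tree: ((((F:4,V:4):45/4,X:61/4):23/12,K:103/6):95/24,(L:15/2,Z:15/2):109/8)
total length: 517/6

FVX,K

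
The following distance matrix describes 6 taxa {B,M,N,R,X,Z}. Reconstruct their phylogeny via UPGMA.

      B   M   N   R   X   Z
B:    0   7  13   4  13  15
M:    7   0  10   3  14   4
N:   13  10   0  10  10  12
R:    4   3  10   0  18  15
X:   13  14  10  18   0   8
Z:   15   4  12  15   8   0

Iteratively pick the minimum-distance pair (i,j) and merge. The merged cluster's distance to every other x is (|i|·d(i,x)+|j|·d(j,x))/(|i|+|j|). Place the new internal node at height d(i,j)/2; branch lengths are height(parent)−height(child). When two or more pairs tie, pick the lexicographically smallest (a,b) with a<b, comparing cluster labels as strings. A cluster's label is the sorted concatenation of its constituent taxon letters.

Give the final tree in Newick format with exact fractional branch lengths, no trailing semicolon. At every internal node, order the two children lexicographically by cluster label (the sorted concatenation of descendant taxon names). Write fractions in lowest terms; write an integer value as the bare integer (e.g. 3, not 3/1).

(((B:11/4,(M:3/2,R:3/2):5/4):11/4,N:11/2):13/16,(X:4,Z:4):37/16)

iteration 1: select M,R (d=3); attach at lengths (3/2, 3/2); label the merged cluster MR
  updated: d(B,MR)=11/2, d(MR,N)=10, d(MR,X)=16, d(MR,Z)=19/2
iteration 2: select B,MR (d=11/2); attach at lengths (11/4, 5/4); label the merged cluster BMR
  updated: d(BMR,N)=11, d(BMR,X)=15, d(BMR,Z)=34/3
iteration 3: select X,Z (d=8); attach at lengths (4, 4); label the merged cluster XZ
  updated: d(BMR,XZ)=79/6, d(N,XZ)=11
iteration 4: select BMR,N (d=11); attach at lengths (11/4, 11/2); label the merged cluster BMNR
  updated: d(BMNR,XZ)=101/8
iteration 5: select BMNR,XZ (d=101/8); attach at lengths (13/16, 37/16); label the merged cluster BMNRXZ
final tree: (((B:11/4,(M:3/2,R:3/2):5/4):11/4,N:11/2):13/16,(X:4,Z:4):37/16)
total length: 211/8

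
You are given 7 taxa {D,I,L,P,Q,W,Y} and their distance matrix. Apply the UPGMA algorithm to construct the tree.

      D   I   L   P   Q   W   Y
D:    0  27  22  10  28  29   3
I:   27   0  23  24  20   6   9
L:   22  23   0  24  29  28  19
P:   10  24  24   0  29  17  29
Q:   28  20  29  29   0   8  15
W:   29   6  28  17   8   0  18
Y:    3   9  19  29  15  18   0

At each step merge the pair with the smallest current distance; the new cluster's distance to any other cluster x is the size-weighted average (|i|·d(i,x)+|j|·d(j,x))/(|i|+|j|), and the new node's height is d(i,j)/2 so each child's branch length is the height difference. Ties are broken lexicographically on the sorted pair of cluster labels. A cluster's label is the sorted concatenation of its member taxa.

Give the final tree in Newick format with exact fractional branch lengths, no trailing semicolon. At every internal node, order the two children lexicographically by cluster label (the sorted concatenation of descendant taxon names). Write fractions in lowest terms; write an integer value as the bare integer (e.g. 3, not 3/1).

1. join D+Y (d=3) ⇒ DY; edges |D|=3/2, |Y|=3/2
  updated: d(DY,I)=18, d(DY,L)=41/2, d(DY,P)=39/2, d(DY,Q)=43/2, d(DY,W)=47/2
2. join I+W (d=6) ⇒ IW; edges |I|=3, |W|=3
  updated: d(DY,IW)=83/4, d(IW,L)=51/2, d(IW,P)=41/2, d(IW,Q)=14
3. join IW+Q (d=14) ⇒ IQW; edges |IW|=4, |Q|=7
  updated: d(DY,IQW)=21, d(IQW,L)=80/3, d(IQW,P)=70/3
4. join DY+P (d=39/2) ⇒ DPY; edges |DY|=33/4, |P|=39/4
  updated: d(DPY,IQW)=196/9, d(DPY,L)=65/3
5. join DPY+L (d=65/3) ⇒ DLPY; edges |DPY|=13/12, |L|=65/6
  updated: d(DLPY,IQW)=23
6. join DLPY+IQW (d=23) ⇒ DILPQWY; edges |DLPY|=2/3, |IQW|=9/2
final tree: ((((D:3/2,Y:3/2):33/4,P:39/4):13/12,L:65/6):2/3,((I:3,W:3):4,Q:7):9/2)
total length: 661/12

((((D:3/2,Y:3/2):33/4,P:39/4):13/12,L:65/6):2/3,((I:3,W:3):4,Q:7):9/2)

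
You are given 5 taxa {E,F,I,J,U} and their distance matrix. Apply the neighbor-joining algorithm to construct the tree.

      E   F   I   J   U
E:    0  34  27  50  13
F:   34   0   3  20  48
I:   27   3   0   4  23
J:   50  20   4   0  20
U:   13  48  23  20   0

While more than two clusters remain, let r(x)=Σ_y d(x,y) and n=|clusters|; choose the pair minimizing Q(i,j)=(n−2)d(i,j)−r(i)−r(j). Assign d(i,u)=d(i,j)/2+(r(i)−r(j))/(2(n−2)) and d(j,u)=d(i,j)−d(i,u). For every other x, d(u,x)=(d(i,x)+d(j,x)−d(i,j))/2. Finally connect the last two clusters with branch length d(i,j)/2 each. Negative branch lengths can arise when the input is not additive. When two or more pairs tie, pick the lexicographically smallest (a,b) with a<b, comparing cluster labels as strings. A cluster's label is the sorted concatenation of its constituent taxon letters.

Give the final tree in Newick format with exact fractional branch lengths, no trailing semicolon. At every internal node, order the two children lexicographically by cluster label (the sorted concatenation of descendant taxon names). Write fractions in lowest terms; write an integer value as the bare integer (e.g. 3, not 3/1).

((((E:59/6,U:19/6):43/2,J:7):7/2,F:19/2):-13/4,I:-13/4)

iteration 1: select E,U (d=13, Q=-189); attach at lengths (59/6, 19/6); label the merged cluster EU
  updated: d(EU,F)=69/2, d(EU,I)=37/2, d(EU,J)=57/2
iteration 2: select EU,J (d=57/2, Q=-77); attach at lengths (43/2, 7); label the merged cluster EJU
  updated: d(EJU,F)=13, d(EJU,I)=-3
iteration 3: select EJU,F (d=13, Q=-13); attach at lengths (7/2, 19/2); label the merged cluster EFJU
  updated: d(EFJU,I)=-13/2
iteration 4: select EFJU,I (d=-13/2); attach at lengths (-13/4, -13/4); label the merged cluster EFIJU
final tree: ((((E:59/6,U:19/6):43/2,J:7):7/2,F:19/2):-13/4,I:-13/4)
total length: 48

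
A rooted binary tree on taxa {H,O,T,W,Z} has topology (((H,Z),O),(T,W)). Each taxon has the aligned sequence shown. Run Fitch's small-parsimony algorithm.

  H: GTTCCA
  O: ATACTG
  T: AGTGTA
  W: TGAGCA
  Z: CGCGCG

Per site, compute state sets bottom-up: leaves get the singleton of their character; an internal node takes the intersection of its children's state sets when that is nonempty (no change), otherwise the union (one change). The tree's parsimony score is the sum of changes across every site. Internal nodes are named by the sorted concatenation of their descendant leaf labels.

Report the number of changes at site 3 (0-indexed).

site 0, node HZ: H={G} ∪ Z={C} → {C,G} (+1)
site 0, node HOZ: HZ={C,G} ∪ O={A} → {A,C,G} (+1)
site 0, node TW: T={A} ∪ W={T} → {A,T} (+1)
site 0, node HOTWZ: HOZ={A,C,G} ∩ TW={A,T} → {A} (+0)
site 1, node HZ: H={T} ∪ Z={G} → {G,T} (+1)
site 1, node HOZ: HZ={G,T} ∩ O={T} → {T} (+0)
site 1, node TW: T={G} ∩ W={G} → {G} (+0)
site 1, node HOTWZ: HOZ={T} ∪ TW={G} → {G,T} (+1)
site 2, node HZ: H={T} ∪ Z={C} → {C,T} (+1)
site 2, node HOZ: HZ={C,T} ∪ O={A} → {A,C,T} (+1)
site 2, node TW: T={T} ∪ W={A} → {A,T} (+1)
site 2, node HOTWZ: HOZ={A,C,T} ∩ TW={A,T} → {A,T} (+0)
site 3, node HZ: H={C} ∪ Z={G} → {C,G} (+1)
site 3, node HOZ: HZ={C,G} ∩ O={C} → {C} (+0)
site 3, node TW: T={G} ∩ W={G} → {G} (+0)
site 3, node HOTWZ: HOZ={C} ∪ TW={G} → {C,G} (+1)
site 4, node HZ: H={C} ∩ Z={C} → {C} (+0)
site 4, node HOZ: HZ={C} ∪ O={T} → {C,T} (+1)
site 4, node TW: T={T} ∪ W={C} → {C,T} (+1)
site 4, node HOTWZ: HOZ={C,T} ∩ TW={C,T} → {C,T} (+0)
site 5, node HZ: H={A} ∪ Z={G} → {A,G} (+1)
site 5, node HOZ: HZ={A,G} ∩ O={G} → {G} (+0)
site 5, node TW: T={A} ∩ W={A} → {A} (+0)
site 5, node HOTWZ: HOZ={G} ∪ TW={A} → {A,G} (+1)
per-site changes: [3, 2, 3, 2, 2, 2]; total = 14

2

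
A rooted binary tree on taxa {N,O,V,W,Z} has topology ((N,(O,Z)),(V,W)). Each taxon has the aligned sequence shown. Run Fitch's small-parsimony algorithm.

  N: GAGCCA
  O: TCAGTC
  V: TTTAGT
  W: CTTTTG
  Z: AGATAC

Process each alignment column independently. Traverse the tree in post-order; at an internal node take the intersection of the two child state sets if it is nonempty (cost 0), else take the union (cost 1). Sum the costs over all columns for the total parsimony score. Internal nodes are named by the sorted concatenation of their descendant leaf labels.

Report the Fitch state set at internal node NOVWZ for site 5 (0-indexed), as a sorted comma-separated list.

A,C,G,T

OZ@0: {T} ∪ {A} = {A,T} (union, +1)
NOZ@0: {G} ∪ {A,T} = {A,G,T} (union, +1)
VW@0: {T} ∪ {C} = {C,T} (union, +1)
NOVWZ@0: {A,G,T} ∩ {C,T} = {T} (intersection, +0)
OZ@1: {C} ∪ {G} = {C,G} (union, +1)
NOZ@1: {A} ∪ {C,G} = {A,C,G} (union, +1)
VW@1: {T} ∩ {T} = {T} (intersection, +0)
NOVWZ@1: {A,C,G} ∪ {T} = {A,C,G,T} (union, +1)
OZ@2: {A} ∩ {A} = {A} (intersection, +0)
NOZ@2: {G} ∪ {A} = {A,G} (union, +1)
VW@2: {T} ∩ {T} = {T} (intersection, +0)
NOVWZ@2: {A,G} ∪ {T} = {A,G,T} (union, +1)
OZ@3: {G} ∪ {T} = {G,T} (union, +1)
NOZ@3: {C} ∪ {G,T} = {C,G,T} (union, +1)
VW@3: {A} ∪ {T} = {A,T} (union, +1)
NOVWZ@3: {C,G,T} ∩ {A,T} = {T} (intersection, +0)
OZ@4: {T} ∪ {A} = {A,T} (union, +1)
NOZ@4: {C} ∪ {A,T} = {A,C,T} (union, +1)
VW@4: {G} ∪ {T} = {G,T} (union, +1)
NOVWZ@4: {A,C,T} ∩ {G,T} = {T} (intersection, +0)
OZ@5: {C} ∩ {C} = {C} (intersection, +0)
NOZ@5: {A} ∪ {C} = {A,C} (union, +1)
VW@5: {T} ∪ {G} = {G,T} (union, +1)
NOVWZ@5: {A,C} ∪ {G,T} = {A,C,G,T} (union, +1)
per-site changes: [3, 3, 2, 3, 3, 3]; total = 17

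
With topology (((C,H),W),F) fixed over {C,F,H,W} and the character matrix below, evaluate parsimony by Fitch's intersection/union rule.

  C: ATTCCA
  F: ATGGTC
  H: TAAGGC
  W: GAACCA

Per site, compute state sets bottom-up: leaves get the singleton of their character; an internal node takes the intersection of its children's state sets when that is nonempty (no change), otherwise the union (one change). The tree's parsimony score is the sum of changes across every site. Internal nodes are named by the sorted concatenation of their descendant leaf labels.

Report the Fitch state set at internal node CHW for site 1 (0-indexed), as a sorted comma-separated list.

A

CH@0: {A} ∪ {T} = {A,T} (union, +1)
CHW@0: {A,T} ∪ {G} = {A,G,T} (union, +1)
CFHW@0: {A,G,T} ∩ {A} = {A} (intersection, +0)
CH@1: {T} ∪ {A} = {A,T} (union, +1)
CHW@1: {A,T} ∩ {A} = {A} (intersection, +0)
CFHW@1: {A} ∪ {T} = {A,T} (union, +1)
CH@2: {T} ∪ {A} = {A,T} (union, +1)
CHW@2: {A,T} ∩ {A} = {A} (intersection, +0)
CFHW@2: {A} ∪ {G} = {A,G} (union, +1)
CH@3: {C} ∪ {G} = {C,G} (union, +1)
CHW@3: {C,G} ∩ {C} = {C} (intersection, +0)
CFHW@3: {C} ∪ {G} = {C,G} (union, +1)
CH@4: {C} ∪ {G} = {C,G} (union, +1)
CHW@4: {C,G} ∩ {C} = {C} (intersection, +0)
CFHW@4: {C} ∪ {T} = {C,T} (union, +1)
CH@5: {A} ∪ {C} = {A,C} (union, +1)
CHW@5: {A,C} ∩ {A} = {A} (intersection, +0)
CFHW@5: {A} ∪ {C} = {A,C} (union, +1)
per-site changes: [2, 2, 2, 2, 2, 2]; total = 12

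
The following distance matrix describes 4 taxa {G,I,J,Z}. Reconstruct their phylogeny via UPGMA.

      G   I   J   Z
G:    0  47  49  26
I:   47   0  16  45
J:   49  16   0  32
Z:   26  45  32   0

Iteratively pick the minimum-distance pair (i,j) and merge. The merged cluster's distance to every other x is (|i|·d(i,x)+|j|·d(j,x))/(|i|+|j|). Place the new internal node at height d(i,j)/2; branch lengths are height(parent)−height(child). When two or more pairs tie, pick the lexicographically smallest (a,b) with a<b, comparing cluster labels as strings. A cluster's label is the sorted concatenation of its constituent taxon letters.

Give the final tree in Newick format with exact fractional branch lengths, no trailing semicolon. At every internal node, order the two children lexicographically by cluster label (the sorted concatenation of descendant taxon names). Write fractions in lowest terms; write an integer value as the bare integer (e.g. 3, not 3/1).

1. join I+J (d=16) ⇒ IJ; edges |I|=8, |J|=8
  updated: d(G,IJ)=48, d(IJ,Z)=77/2
2. join G+Z (d=26) ⇒ GZ; edges |G|=13, |Z|=13
  updated: d(GZ,IJ)=173/4
3. join GZ+IJ (d=173/4) ⇒ GIJZ; edges |GZ|=69/8, |IJ|=109/8
final tree: ((G:13,Z:13):69/8,(I:8,J:8):109/8)
total length: 257/4

((G:13,Z:13):69/8,(I:8,J:8):109/8)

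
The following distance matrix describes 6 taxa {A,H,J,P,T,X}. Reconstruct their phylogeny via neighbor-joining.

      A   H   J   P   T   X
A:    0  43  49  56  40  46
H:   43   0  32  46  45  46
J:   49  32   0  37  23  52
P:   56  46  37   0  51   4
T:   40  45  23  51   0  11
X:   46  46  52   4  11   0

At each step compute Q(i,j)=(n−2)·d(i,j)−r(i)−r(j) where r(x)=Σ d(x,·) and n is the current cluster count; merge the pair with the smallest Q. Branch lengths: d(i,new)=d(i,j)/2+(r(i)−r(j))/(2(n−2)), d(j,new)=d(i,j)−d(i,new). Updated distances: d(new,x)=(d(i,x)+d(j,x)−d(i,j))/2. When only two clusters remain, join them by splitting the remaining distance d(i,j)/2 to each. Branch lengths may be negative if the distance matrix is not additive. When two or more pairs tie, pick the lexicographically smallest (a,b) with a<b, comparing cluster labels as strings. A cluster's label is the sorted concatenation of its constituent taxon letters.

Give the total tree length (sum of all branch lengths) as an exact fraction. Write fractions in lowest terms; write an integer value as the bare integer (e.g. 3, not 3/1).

791/8

iteration 1: select P,X (d=4, Q=-337); attach at lengths (51/8, -19/8); label the merged cluster PX
  updated: d(A,PX)=49, d(H,PX)=44, d(J,PX)=85/2, d(PX,T)=29
iteration 2: select A,H (d=43, Q=-216); attach at lengths (73/3, 56/3); label the merged cluster AH
  updated: d(AH,J)=19, d(AH,PX)=25, d(AH,T)=21
iteration 3: select AH,J (d=19, Q=-223/2); attach at lengths (37/8, 115/8); label the merged cluster AHJ
  updated: d(AHJ,PX)=97/4, d(AHJ,T)=25/2
iteration 4: select AHJ,PX (d=97/4, Q=-263/4); attach at lengths (31/8, 163/8); label the merged cluster AHJPX
  updated: d(AHJPX,T)=69/8
iteration 5: select AHJPX,T (d=69/8); attach at lengths (69/16, 69/16); label the merged cluster AHJPTX
final tree: ((((A:73/3,H:56/3):37/8,J:115/8):31/8,(P:51/8,X:-19/8):163/8):69/16,T:69/16)
total length: 791/8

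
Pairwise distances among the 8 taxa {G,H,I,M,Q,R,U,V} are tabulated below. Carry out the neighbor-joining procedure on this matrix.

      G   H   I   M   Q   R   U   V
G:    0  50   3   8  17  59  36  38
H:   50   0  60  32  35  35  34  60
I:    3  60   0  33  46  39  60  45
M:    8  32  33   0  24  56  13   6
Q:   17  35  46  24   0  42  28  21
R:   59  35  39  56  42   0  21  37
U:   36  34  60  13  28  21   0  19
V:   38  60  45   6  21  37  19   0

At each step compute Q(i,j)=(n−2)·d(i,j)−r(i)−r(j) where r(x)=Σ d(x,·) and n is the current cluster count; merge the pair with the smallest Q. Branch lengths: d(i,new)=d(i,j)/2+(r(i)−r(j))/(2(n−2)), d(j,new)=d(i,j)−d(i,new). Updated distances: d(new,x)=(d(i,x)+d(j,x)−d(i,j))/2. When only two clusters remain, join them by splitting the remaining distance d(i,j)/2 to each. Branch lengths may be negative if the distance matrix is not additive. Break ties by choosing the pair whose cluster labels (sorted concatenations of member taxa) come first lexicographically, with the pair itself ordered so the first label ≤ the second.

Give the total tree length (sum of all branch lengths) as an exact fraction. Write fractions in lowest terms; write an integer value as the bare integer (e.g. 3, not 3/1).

405/4

iteration 1: select G,I (d=3, Q=-479); attach at lengths (-19/4, 31/4); label the merged cluster GI
  updated: d(GI,H)=107/2, d(GI,M)=19, d(GI,Q)=30, d(GI,R)=95/2, d(GI,U)=93/2, d(GI,V)=40
iteration 2: select H,R (d=35, Q=-313); attach at lengths (93/5, 82/5); label the merged cluster HR
  updated: d(GI,HR)=33, d(HR,M)=53/2, d(HR,Q)=21, d(HR,U)=10, d(HR,V)=31
iteration 3: select HR,U (d=10, Q=-198); attach at lengths (45/8, 35/8); label the merged cluster HRU
  updated: d(GI,HRU)=139/4, d(HRU,M)=59/4, d(HRU,Q)=39/2, d(HRU,V)=20
iteration 4: select M,V (d=6, Q=-531/4); attach at lengths (-7/8, 55/8); label the merged cluster MV
  updated: d(GI,MV)=53/2, d(HRU,MV)=115/8, d(MV,Q)=39/2
iteration 5: select GI,Q (d=30, Q=-401/4); attach at lengths (329/16, 151/16); label the merged cluster GIQ
  updated: d(GIQ,HRU)=97/8, d(GIQ,MV)=8
iteration 6: select GIQ,HRU (d=97/8, Q=-69/2); attach at lengths (23/8, 37/4); label the merged cluster GHIQRU
  updated: d(GHIQRU,MV)=41/8
iteration 7: select GHIQRU,MV (d=41/8); attach at lengths (41/16, 41/16); label the merged cluster GHIMQRUV
final tree: ((((G:-19/4,I:31/4):329/16,Q:151/16):23/8,((H:93/5,R:82/5):45/8,U:35/8):37/4):41/16,(M:-7/8,V:55/8):41/16)
total length: 405/4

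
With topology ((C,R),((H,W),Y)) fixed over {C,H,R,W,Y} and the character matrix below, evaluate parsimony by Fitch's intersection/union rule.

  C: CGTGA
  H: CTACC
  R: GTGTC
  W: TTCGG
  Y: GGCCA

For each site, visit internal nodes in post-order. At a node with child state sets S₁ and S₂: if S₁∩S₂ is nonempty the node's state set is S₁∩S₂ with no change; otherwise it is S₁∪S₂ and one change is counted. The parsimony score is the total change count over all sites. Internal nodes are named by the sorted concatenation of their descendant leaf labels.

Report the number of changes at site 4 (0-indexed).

CR@0: {C} ∪ {G} = {C,G} (union, +1)
HW@0: {C} ∪ {T} = {C,T} (union, +1)
HWY@0: {C,T} ∪ {G} = {C,G,T} (union, +1)
CHRWY@0: {C,G} ∩ {C,G,T} = {C,G} (intersection, +0)
CR@1: {G} ∪ {T} = {G,T} (union, +1)
HW@1: {T} ∩ {T} = {T} (intersection, +0)
HWY@1: {T} ∪ {G} = {G,T} (union, +1)
CHRWY@1: {G,T} ∩ {G,T} = {G,T} (intersection, +0)
CR@2: {T} ∪ {G} = {G,T} (union, +1)
HW@2: {A} ∪ {C} = {A,C} (union, +1)
HWY@2: {A,C} ∩ {C} = {C} (intersection, +0)
CHRWY@2: {G,T} ∪ {C} = {C,G,T} (union, +1)
CR@3: {G} ∪ {T} = {G,T} (union, +1)
HW@3: {C} ∪ {G} = {C,G} (union, +1)
HWY@3: {C,G} ∩ {C} = {C} (intersection, +0)
CHRWY@3: {G,T} ∪ {C} = {C,G,T} (union, +1)
CR@4: {A} ∪ {C} = {A,C} (union, +1)
HW@4: {C} ∪ {G} = {C,G} (union, +1)
HWY@4: {C,G} ∪ {A} = {A,C,G} (union, +1)
CHRWY@4: {A,C} ∩ {A,C,G} = {A,C} (intersection, +0)
per-site changes: [3, 2, 3, 3, 3]; total = 14

3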